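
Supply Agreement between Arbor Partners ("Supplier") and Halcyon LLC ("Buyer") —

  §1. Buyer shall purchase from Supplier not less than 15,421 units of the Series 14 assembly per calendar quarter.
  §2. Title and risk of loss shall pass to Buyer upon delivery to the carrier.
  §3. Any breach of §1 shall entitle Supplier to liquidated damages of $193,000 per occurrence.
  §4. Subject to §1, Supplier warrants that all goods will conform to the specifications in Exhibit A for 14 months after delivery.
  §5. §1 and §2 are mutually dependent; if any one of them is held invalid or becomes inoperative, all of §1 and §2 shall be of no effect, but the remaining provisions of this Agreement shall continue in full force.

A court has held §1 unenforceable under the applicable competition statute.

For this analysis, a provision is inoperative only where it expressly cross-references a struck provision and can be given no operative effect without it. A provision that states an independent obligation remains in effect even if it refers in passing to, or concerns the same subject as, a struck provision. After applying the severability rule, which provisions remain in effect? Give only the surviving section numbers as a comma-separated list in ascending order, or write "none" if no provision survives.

§1 is struck. §3 does nothing except set the liquidated-damages amount by reference to §1; with §1 gone it has no independent effect and is inoperative. §4 mentions §1 but its own obligation stands independently of §1, so §4 is not affected. §5 declares §1 and §2 mutually dependent; since one of them has fallen, all of them are of no effect. That brings down §2 as well. The remainder continues in force under §5. The provisions still in force are §4 and §5.

4, 5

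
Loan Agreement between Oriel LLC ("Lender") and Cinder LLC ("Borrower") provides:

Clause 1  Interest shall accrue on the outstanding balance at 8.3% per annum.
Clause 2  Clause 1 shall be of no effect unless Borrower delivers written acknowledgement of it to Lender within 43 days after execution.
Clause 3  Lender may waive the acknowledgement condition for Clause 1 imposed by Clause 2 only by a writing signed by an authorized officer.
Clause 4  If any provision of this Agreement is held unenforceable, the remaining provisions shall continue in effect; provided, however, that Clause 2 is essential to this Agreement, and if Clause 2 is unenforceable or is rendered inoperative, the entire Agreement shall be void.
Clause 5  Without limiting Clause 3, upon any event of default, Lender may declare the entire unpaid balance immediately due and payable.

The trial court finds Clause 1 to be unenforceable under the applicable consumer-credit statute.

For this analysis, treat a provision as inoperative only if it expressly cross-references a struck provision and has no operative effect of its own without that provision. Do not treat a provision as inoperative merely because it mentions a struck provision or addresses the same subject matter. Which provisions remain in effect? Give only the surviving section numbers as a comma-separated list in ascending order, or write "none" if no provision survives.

Clause 1 is struck. The only function of Clause 2 is the acknowledgement condition for Clause 1, so it cannot stand once Clause 1 is removed. Clause 3 operates only by reference to Clause 2, so it falls with Clause 2. Clause 4 makes Clause 2 an essential term, and Clause 2 has been rendered inoperative by the cascade; under Clause 4, the entire Agreement is therefore void. No provision of the Agreement survives.

none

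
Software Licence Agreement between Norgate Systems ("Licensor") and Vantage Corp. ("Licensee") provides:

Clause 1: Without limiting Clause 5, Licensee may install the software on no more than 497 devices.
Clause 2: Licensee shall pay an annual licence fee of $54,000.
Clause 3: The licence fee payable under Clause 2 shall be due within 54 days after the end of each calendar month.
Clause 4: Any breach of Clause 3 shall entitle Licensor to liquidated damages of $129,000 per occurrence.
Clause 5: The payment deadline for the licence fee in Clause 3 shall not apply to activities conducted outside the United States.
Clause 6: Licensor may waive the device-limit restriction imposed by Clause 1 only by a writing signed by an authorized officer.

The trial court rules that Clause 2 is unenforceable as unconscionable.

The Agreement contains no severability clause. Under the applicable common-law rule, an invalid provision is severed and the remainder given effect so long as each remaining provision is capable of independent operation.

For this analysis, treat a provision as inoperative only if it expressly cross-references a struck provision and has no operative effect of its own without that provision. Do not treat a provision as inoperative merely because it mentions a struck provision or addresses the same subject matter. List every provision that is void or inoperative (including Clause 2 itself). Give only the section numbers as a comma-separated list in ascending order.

2, 3, 4, 5

Clause 2 is struck. Clause 3 does nothing except set the payment deadline for the licence fee by reference to Clause 2; with Clause 2 gone it has no independent effect and is inoperative. The whole of Clause 4 is the liquidated-damages amount, defined by reference to Clause 3, so Clause 4 cannot stand once Clause 3 is removed. Clause 5 operates only by reference to Clause 3, so it falls with Clause 3. Clause 1 mentions Clause 5 but its own obligation stands independently of Clause 5, so Clause 1 is not affected. Under the stated default rule, only provisions that cannot operate independently fall away; the rest are enforced. The provisions still in force are Clause 1 and Clause 6.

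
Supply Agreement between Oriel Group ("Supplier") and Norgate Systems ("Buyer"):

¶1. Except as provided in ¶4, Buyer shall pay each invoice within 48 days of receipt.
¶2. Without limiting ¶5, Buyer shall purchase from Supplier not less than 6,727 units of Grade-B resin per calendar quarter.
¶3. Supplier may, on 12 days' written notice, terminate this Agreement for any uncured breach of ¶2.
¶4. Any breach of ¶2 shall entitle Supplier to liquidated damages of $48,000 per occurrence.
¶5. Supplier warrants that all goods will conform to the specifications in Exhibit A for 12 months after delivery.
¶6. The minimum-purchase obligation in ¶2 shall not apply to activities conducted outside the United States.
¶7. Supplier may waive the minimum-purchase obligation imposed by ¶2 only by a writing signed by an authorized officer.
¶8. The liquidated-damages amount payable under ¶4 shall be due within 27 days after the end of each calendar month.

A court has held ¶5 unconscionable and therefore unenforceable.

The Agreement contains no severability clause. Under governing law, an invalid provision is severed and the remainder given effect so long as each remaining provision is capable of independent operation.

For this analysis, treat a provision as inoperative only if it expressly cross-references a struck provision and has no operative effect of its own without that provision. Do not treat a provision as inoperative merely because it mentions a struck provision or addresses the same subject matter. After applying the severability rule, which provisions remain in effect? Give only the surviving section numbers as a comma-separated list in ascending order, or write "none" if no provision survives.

¶5 is struck. Although ¶2 refers to ¶5, its operative terms do not depend on ¶5, so it remains in effect. No other provision's operative terms depend on ¶5. With no severability clause, the stated default rule severs what cannot stand and enforces each remaining provision that can operate on its own. The provisions still in force are ¶1, ¶2, ¶3, ¶4, ¶6, ¶7, and ¶8.

1, 2, 3, 4, 6, 7, 8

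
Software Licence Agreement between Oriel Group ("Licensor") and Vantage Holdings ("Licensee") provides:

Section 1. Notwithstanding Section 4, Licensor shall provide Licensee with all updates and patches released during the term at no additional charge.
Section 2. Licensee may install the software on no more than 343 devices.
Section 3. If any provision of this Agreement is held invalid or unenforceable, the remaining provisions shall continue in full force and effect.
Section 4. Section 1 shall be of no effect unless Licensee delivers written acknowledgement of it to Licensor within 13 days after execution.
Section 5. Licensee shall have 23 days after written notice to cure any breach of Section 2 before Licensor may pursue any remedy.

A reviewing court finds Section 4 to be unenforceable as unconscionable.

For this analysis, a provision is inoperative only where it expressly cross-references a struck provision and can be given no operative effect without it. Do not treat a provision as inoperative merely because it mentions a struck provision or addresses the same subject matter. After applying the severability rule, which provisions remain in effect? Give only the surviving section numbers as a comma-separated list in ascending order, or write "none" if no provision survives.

1, 2, 3, 5

Section 4 is struck. Section 1 mentions Section 4 but its own obligation stands independently of Section 4, so Section 1 is not affected. No other provision's operative terms depend on Section 4. Section 3 is a severability clause and preserves every provision that can still be given independent effect. That leaves Section 1, Section 2, Section 3, and Section 5 in effect.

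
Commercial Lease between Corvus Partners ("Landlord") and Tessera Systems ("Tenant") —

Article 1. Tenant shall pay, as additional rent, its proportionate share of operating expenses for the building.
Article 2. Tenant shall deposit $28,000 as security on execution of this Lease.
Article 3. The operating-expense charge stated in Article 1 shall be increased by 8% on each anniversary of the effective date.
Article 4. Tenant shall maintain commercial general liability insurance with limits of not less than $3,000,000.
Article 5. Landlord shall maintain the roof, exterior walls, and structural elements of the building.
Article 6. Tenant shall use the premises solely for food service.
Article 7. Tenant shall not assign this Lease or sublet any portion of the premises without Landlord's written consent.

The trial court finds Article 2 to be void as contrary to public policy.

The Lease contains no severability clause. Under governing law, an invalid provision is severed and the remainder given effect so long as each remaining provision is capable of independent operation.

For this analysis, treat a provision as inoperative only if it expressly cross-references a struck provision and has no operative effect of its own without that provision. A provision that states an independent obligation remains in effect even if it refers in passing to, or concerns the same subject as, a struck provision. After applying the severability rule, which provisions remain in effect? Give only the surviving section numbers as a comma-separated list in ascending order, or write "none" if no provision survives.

1, 3, 4, 5, 6, 7

Article 2 is struck. No other provision's operative terms depend on Article 2. With no severability clause, the stated default rule severs what cannot stand and enforces each remaining provision that can operate on its own. That leaves Article 1, Article 3, Article 4, Article 5, Article 6, and Article 7 in effect.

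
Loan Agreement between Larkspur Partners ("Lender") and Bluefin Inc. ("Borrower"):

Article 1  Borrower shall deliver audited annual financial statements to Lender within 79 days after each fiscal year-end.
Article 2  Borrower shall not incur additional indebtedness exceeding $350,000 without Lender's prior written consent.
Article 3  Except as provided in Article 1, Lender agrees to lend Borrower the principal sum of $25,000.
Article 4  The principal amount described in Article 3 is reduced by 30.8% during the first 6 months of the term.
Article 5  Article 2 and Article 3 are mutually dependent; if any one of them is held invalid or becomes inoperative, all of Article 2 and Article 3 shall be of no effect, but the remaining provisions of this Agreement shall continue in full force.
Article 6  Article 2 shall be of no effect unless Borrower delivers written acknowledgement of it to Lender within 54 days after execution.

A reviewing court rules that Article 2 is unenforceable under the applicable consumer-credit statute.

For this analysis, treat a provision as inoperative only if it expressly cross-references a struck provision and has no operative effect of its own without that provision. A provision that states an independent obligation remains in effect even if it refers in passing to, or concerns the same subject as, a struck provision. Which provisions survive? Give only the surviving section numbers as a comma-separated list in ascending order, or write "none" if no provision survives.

1, 5

Article 2 is struck. Article 6 merely fixes the acknowledgement condition for Article 2; with Article 2 gone it has nothing to operate on and falls away. Article 5 declares Article 2 and Article 3 mutually dependent; since one of them has fallen, all of them are of no effect. That brings down Article 3 as well. Article 4 in turn depends solely on a provision now struck and likewise falls. The remainder continues in force under Article 5. Article 1 and Article 5 remain in effect.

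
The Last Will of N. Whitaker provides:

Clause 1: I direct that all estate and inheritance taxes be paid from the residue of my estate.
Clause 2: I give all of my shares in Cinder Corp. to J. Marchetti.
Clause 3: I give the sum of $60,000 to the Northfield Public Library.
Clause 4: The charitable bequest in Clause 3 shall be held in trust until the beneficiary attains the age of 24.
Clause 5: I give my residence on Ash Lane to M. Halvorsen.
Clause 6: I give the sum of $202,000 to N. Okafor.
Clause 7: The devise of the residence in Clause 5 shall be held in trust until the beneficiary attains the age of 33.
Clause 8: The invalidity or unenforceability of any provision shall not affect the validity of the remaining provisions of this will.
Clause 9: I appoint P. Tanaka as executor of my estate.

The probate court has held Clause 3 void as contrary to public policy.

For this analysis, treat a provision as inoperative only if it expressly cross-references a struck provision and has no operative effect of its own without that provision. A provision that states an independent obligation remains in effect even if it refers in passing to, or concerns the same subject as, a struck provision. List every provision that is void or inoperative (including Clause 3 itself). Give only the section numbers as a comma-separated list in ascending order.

3, 4

Clause 3 is struck. The only function of Clause 4 is the trust for Clause 3, so it cannot stand once Clause 3 is removed. Clause 8 is a severability clause and preserves every provision that can still be given independent effect. Clause 1, Clause 2, Clause 5, Clause 6, Clause 7, Clause 8, and Clause 9 remain in effect.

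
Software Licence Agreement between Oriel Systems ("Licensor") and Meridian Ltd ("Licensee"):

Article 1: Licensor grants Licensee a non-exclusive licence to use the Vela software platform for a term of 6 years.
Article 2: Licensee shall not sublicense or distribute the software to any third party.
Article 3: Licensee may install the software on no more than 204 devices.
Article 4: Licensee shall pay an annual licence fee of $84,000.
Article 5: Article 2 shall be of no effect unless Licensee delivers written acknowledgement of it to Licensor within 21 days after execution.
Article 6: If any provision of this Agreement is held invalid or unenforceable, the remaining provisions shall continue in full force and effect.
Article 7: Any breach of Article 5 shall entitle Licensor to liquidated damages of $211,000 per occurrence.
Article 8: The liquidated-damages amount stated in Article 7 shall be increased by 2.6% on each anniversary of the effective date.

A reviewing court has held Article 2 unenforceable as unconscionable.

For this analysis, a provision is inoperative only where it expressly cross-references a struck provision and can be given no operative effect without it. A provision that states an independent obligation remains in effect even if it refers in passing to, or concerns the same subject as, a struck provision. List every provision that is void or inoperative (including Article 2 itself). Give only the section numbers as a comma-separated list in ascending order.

Article 2 is struck. Article 5 has no operative effect of its own apart from Article 2 and is therefore inoperative. Article 7 does nothing except set the liquidated-damages amount by reference to Article 5; with Article 5 gone it has no independent effect and is inoperative. Article 8 has no operative effect of its own apart from Article 7 and is therefore inoperative. Article 6 is a severability clause and preserves every provision that can still be given independent effect. Article 1, Article 3, Article 4, and Article 6 remain in effect.

2, 5, 7, 8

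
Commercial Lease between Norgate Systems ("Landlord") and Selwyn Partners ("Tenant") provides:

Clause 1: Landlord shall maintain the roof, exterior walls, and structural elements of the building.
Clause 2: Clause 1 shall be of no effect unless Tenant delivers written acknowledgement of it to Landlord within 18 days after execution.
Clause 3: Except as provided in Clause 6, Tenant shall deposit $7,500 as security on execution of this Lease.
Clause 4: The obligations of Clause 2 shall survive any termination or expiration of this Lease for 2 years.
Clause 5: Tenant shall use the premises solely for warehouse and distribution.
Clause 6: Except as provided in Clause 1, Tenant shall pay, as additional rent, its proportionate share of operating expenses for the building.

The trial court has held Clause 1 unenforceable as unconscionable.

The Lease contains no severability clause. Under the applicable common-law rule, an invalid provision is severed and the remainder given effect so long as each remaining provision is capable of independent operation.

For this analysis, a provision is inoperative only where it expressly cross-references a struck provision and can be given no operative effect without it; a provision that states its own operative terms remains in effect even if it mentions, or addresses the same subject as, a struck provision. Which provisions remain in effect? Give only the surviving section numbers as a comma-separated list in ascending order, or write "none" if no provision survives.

Clause 1 is struck. Clause 2 has no operative effect of its own apart from Clause 1 and is therefore inoperative. Clause 4 operates only by reference to Clause 2, so it falls with Clause 2. Although Clause 6 refers to Clause 1, its operative terms do not depend on Clause 1, so it remains in effect. Under the stated default rule, only provisions that cannot operate independently fall away; the rest are enforced. That leaves Clause 3, Clause 5, and Clause 6 in effect.

3, 5, 6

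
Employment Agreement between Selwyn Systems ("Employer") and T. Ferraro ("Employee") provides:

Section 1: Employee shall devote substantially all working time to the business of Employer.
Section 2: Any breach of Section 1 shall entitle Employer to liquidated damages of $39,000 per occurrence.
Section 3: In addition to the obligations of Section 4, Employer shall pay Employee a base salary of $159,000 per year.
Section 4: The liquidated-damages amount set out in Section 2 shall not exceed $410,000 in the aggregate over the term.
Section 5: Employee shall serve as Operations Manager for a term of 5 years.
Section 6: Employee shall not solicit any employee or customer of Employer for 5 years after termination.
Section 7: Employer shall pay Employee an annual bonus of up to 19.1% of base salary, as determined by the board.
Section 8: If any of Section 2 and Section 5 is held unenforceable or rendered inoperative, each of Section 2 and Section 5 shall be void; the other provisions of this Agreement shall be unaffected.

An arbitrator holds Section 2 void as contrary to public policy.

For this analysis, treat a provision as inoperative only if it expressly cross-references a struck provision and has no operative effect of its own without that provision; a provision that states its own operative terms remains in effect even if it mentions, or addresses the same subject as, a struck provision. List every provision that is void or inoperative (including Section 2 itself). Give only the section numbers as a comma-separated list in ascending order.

2, 4, 5

Section 2 is struck. The whole of Section 4 is the aggregate cap on the liquidated-damages amount, defined by reference to Section 2, so Section 4 cannot stand once Section 2 is removed. Section 3 mentions Section 4 but its own obligation stands independently of Section 4, so Section 3 is not affected. Section 8 declares Section 2 and Section 5 mutually dependent; since one of them has fallen, all of them are of no effect. That brings down Section 5 as well. The remainder continues in force under Section 8. The provisions still in force are Section 1, Section 3, Section 6, Section 7, and Section 8.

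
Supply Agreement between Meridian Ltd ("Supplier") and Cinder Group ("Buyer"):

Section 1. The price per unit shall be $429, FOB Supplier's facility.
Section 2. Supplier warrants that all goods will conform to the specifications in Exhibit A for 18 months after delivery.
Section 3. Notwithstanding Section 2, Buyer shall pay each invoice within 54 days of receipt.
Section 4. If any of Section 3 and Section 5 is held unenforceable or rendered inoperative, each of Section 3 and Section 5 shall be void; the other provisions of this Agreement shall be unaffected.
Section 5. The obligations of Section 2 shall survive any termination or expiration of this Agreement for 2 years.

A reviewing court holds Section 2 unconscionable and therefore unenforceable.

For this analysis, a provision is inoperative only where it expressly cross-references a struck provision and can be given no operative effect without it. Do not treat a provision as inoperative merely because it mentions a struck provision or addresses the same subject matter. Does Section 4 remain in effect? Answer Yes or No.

Section 2 is struck. Section 5 has no operative effect of its own apart from Section 2 and is therefore inoperative. Section 4 declares Section 3 and Section 5 mutually dependent; since one of them has fallen, all of them are of no effect. That brings down Section 3 as well. The remainder continues in force under Section 4. Section 1 and Section 4 remain in effect. Section 4 is among the surviving provisions, so the answer is yes.

Yes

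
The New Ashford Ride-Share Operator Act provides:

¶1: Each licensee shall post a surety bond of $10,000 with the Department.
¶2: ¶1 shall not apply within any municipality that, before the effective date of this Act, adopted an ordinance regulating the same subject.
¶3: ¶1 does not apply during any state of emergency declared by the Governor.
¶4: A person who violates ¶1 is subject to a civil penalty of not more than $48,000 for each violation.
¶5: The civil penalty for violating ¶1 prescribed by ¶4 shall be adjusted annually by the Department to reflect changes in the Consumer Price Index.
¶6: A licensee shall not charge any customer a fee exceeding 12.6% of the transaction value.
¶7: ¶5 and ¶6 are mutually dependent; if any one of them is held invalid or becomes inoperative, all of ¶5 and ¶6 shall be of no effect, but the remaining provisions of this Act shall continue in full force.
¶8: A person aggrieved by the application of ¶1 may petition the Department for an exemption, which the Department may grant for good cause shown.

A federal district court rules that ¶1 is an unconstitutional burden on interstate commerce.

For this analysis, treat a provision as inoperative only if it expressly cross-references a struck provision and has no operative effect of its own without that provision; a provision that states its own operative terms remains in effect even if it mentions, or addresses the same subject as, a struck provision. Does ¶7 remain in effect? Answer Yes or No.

Yes

¶1 is struck. ¶2 merely fixes the local-preemption carve-out from ¶1; with ¶1 gone it has nothing to operate on and falls away. ¶3 merely fixes the emergency suspension of ¶1; with ¶1 gone it has nothing to operate on and falls away. ¶4 operates only by reference to ¶1, so it falls with ¶1. The only function of ¶8 is the exemption procedure for ¶1, so it cannot stand once ¶1 is removed. The whole of ¶5 is the indexation of the civil penalty for violating ¶1, defined by reference to ¶4, so ¶5 cannot stand once ¶4 is removed. ¶7 declares ¶5 and ¶6 mutually dependent; since one of them has fallen, all of them are of no effect. That brings down ¶6 as well. The remainder continues in force under ¶7. Only ¶7 remains in effect. ¶7 is among the surviving provisions, so the answer is yes.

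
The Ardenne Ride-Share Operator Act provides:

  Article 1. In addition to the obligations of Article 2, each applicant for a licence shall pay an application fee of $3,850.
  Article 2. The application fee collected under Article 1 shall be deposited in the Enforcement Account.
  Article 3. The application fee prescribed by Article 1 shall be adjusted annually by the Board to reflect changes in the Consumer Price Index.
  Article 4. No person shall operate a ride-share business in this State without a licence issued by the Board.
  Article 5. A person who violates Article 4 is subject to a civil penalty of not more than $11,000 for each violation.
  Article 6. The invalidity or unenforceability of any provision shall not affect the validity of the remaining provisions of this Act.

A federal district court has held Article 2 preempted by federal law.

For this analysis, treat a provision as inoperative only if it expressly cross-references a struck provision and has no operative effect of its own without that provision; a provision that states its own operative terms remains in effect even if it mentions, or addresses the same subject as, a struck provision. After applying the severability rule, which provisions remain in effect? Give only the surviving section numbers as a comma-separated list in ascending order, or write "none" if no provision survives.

Article 2 is struck. Article 1 mentions Article 2 but its own obligation stands independently of Article 2, so Article 1 is not affected. No other provision's operative terms depend on Article 2. Under the severability clause in Article 6, the remaining provisions continue in force. The provisions still in force are Article 1, Article 3, Article 4, Article 5, and Article 6.

1, 3, 4, 5, 6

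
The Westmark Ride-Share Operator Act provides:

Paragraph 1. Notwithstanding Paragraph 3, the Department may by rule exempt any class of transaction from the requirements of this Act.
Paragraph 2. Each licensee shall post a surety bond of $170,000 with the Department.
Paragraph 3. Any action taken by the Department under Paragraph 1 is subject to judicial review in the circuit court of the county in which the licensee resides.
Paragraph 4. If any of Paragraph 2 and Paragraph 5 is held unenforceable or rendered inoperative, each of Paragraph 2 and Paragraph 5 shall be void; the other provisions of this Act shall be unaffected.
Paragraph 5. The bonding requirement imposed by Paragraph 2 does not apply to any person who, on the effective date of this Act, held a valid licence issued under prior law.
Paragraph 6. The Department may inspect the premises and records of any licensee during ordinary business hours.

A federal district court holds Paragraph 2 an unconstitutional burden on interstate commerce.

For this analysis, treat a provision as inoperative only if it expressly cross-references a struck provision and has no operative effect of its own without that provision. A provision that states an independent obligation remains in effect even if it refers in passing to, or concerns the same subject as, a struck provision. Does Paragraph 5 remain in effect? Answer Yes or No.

Paragraph 2 is struck. Paragraph 5 has no operative effect of its own apart from Paragraph 2 and is therefore inoperative. Paragraph 4 declares Paragraph 2 and Paragraph 5 mutually dependent; since one of them has fallen, all of them are of no effect. The remainder continues in force under Paragraph 4. That leaves Paragraph 1, Paragraph 3, Paragraph 4, and Paragraph 6 in effect. Paragraph 5 is among the inoperative provisions, so the answer is no.

No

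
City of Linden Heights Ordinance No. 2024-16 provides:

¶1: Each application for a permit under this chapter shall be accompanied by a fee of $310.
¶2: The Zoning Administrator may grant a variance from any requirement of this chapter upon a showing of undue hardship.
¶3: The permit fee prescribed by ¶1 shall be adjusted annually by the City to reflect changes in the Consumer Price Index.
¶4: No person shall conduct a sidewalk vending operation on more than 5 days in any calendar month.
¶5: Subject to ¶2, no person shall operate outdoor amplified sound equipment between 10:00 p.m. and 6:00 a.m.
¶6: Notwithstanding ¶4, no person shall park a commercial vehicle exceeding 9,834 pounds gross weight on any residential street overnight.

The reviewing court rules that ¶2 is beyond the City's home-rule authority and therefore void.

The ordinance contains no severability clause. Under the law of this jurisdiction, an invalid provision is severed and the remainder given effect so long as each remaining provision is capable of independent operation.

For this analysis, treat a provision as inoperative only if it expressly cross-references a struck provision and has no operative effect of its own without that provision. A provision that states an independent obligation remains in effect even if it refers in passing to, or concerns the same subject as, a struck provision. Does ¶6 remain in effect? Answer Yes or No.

Yes

¶2 is struck. Although ¶5 refers to ¶2, its operative terms do not depend on ¶2, so it remains in effect. No other provision's operative terms depend on ¶2. With no severability clause, the stated default rule severs what cannot stand and enforces each remaining provision that can operate on its own. ¶1, ¶3, ¶4, ¶5, and ¶6 remain in effect. ¶6 is among the surviving provisions, so the answer is yes.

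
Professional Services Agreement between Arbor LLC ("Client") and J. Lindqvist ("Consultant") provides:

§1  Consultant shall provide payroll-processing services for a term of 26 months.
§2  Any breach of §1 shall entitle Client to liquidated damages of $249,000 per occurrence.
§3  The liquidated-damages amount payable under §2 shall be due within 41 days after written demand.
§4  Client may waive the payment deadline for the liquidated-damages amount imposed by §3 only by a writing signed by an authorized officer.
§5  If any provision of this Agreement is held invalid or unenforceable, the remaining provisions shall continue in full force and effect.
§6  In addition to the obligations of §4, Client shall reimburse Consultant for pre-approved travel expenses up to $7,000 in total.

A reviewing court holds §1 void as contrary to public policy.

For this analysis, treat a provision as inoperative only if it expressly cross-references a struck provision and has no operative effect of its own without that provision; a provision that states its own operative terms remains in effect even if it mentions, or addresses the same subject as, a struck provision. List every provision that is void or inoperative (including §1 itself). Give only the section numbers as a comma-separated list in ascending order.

§1 is struck. §2 has no operative effect of its own apart from §1 and is therefore inoperative. §3 operates only by reference to §2, so it falls with §2. The only function of §4 is the waiver condition for §3, so it cannot stand once §3 is removed. §6 mentions §4 but its own obligation stands independently of §4, so §6 is not affected. §5 is a severability clause and preserves every provision that can still be given independent effect. §5 and §6 remain in effect.

1, 2, 3, 4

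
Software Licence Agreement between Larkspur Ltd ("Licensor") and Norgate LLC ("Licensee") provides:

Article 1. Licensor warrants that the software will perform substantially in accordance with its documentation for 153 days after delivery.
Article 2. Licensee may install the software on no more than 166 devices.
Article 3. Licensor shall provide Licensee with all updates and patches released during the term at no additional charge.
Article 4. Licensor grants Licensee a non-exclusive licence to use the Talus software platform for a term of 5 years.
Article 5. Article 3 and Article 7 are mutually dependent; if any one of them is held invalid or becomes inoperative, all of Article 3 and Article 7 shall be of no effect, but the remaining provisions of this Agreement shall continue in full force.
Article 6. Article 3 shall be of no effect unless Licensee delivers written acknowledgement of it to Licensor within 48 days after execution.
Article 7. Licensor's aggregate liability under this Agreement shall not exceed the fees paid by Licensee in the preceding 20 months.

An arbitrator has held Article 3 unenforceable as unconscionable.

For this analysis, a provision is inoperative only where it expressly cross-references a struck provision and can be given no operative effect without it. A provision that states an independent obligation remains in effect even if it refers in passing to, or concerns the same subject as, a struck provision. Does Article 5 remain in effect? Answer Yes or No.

Yes

Article 3 is struck. The only function of Article 6 is the acknowledgement condition for Article 3, so it cannot stand once Article 3 is removed. Article 5 declares Article 3 and Article 7 mutually dependent; since one of them has fallen, all of them are of no effect. That brings down Article 7 as well. The remainder continues in force under Article 5. Article 1, Article 2, Article 4, and Article 5 remain in effect. Article 5 is among the surviving provisions, so the answer is yes.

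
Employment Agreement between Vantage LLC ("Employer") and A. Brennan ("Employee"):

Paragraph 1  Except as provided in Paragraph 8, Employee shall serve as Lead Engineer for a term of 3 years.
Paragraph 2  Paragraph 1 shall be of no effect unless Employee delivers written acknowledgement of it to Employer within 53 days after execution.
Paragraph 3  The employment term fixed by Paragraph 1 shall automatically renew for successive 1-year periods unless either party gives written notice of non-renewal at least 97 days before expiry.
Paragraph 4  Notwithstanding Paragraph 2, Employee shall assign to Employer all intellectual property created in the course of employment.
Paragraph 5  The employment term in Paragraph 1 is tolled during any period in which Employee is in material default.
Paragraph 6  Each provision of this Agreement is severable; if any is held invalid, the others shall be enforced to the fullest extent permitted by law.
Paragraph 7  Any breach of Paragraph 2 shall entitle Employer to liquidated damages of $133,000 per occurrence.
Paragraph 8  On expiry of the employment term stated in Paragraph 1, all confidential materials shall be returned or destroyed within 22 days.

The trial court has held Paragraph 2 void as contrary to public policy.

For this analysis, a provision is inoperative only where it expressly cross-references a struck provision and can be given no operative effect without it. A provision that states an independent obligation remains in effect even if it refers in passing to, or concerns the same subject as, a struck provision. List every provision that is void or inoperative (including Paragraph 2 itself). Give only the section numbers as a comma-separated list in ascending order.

2, 7

Paragraph 2 is struck. Paragraph 7 does nothing except set the liquidated-damages amount by reference to Paragraph 2; with Paragraph 2 gone it has no independent effect and is inoperative. Paragraph 4 mentions Paragraph 2 but its own obligation stands independently of Paragraph 2, so Paragraph 4 is not affected. Under the severability clause in Paragraph 6, the remaining provisions continue in force. The provisions still in force are Paragraph 1, Paragraph 3, Paragraph 4, Paragraph 5, Paragraph 6, and Paragraph 8.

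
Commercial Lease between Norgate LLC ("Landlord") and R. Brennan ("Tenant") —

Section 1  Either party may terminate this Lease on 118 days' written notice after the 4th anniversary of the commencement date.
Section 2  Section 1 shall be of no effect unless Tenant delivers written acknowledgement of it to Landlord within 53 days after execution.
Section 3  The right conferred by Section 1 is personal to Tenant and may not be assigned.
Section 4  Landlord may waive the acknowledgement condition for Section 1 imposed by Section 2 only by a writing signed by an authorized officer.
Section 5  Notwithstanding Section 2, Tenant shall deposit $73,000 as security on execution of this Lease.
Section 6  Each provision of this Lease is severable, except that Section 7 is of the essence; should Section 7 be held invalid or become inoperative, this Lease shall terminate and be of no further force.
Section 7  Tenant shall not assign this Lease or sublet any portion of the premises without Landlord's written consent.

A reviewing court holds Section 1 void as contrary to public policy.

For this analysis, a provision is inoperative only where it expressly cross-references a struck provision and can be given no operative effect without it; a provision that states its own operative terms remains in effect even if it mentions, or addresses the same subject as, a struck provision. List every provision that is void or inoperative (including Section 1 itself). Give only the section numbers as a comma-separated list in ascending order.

Section 1 is struck. Section 2 has no operative effect of its own apart from Section 1 and is therefore inoperative. Section 3 has no operative effect of its own apart from Section 1 and is therefore inoperative. Section 4 merely fixes the waiver condition for Section 2; with Section 2 gone it has nothing to operate on and falls away. Section 5 mentions Section 2 but its own obligation stands independently of Section 2, so Section 5 is not affected. Section 6 makes Section 7 an essential term, but Section 7 is unaffected, so the severability proviso in Section 6 preserves the remaining provisions. Section 5, Section 6, and Section 7 remain in effect.

1, 2, 3, 4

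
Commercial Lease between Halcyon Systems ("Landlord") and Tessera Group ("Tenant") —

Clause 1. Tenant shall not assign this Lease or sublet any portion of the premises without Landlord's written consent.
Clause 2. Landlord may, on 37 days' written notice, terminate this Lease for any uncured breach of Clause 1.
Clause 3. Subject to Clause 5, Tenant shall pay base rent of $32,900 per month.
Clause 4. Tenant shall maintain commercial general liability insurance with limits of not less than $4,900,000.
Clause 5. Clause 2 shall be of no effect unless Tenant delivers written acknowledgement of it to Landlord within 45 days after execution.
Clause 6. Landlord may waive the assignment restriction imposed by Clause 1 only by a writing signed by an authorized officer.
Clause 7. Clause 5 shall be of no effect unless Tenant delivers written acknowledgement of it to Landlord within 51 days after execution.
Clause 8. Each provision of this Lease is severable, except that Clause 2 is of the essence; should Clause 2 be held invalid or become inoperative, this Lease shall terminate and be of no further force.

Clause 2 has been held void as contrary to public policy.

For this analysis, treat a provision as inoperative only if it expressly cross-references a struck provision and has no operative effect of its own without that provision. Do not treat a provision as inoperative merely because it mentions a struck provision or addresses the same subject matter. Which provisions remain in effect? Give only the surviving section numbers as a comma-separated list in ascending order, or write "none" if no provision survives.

Clause 2 is struck. Clause 5 has no operative effect of its own apart from Clause 2 and is therefore inoperative. Clause 7 operates only by reference to Clause 5, so it falls with Clause 5. Clause 8 makes Clause 2 an essential term, and Clause 2 is the provision held invalid; under Clause 8, the entire Lease is therefore void. No provision of the Lease survives.

none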